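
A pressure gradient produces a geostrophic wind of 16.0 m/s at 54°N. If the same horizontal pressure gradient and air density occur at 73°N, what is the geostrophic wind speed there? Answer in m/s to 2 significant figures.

14 m/s

With the same pressure gradient and density, V_g ∝ 1/f ∝ 1/sin φ.
V₂ = V₁ · sin φ₁ / sin φ₂ = 16.0 × sin 54° / sin 73°
V₂ = 16.0 × 0.8090/0.9563 = 14 m/s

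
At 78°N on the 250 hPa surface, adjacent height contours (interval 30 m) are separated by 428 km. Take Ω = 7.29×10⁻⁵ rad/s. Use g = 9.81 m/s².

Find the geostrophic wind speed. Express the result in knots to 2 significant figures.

9.4 knots

Coriolis parameter at 78°N:
f = 2Ω sin φ = 2 × 7.29×10⁻⁵ × sin 78° = 1.43×10⁻⁴ s⁻¹
Height gradient: |∂Z/∂n| = 30 m / 428000 m = 7.01×10⁻⁵
On a pressure surface, geostrophic balance gives V_g = (g/f)|∂Z/∂n|:
V_g = 9.81 × 7.01×10⁻⁵ / 1.43×10⁻⁴ = 4.82 m/s
Converting: 4.82 m/s × 1.944 = 9.4 knots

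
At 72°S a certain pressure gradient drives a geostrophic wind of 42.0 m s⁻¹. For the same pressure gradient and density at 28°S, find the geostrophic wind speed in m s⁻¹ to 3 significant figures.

With the same pressure gradient and density, V_g ∝ 1/f ∝ 1/sin φ.
V₂ = V₁ · sin φ₁ / sin φ₂ = 42.0 × sin 72° / sin 28°
V₂ = 42.0 × 0.9511/0.4695 = 85.1 m s⁻¹

85.1 m s⁻¹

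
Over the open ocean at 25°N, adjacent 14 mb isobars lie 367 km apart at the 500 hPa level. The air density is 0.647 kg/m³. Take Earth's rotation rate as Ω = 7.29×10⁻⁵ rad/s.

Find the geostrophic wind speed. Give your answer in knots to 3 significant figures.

186 knots

Coriolis parameter at 25°N:
f = 2Ω sin φ = 2 × 7.29×10⁻⁵ × sin 25° = 6.16×10⁻⁵ s⁻¹
Pressure gradient: |∂P/∂n| = 1400 Pa / 367000 m = 3.81×10⁻³ Pa/m
Geostrophic balance (pressure-gradient force = Coriolis force):
V_g = (1/(fρ)) |∂P/∂n| = 3.81×10⁻³ / (6.16×10⁻⁵ × 0.647) = 95.7 m/s
Converting: 95.7 m/s × 1.944 = 186 knots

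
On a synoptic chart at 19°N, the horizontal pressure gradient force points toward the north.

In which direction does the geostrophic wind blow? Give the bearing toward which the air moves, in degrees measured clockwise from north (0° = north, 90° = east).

090°

The pressure-gradient force points toward the north (bearing 000°).
Geostrophic balance: in the Northern Hemisphere the Coriolis force deflects motion to the right, so the geostrophic wind blows 90° to the right of the pressure-gradient force (low pressure on the left).
Rotating 000° by 90° clockwise gives 090° — the wind blows toward the east.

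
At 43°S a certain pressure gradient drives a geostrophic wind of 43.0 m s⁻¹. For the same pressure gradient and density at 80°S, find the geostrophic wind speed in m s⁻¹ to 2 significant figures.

With the same pressure gradient and density, V_g ∝ 1/f ∝ 1/sin φ.
V₂ = V₁ · sin φ₁ / sin φ₂ = 43.0 × sin 43° / sin 80°
V₂ = 43.0 × 0.6820/0.9848 = 30 m s⁻¹

30 m s⁻¹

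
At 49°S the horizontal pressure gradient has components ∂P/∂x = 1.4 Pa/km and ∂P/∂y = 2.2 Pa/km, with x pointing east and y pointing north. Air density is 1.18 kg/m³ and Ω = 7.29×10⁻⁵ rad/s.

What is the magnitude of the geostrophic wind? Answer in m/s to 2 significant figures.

Coriolis parameter at 49°S:
f = 2Ω sin φ = 2 × 7.29×10⁻⁵ × sin 49° = 1.10×10⁻⁴ s⁻¹
In the Southern Hemisphere f is negative: f = −1.10×10⁻⁴ s⁻¹.
Component geostrophic relations (x east, y north):
u_g = −(1/(fρ)) ∂P/∂y,  v_g = (1/(fρ)) ∂P/∂x
u_g = −(2.2×10⁻³)/(−1.10×10⁻⁴ × 1.18) = 16.9 m/s;  v_g = (1.4×10⁻³)/(−1.10×10⁻⁴ × 1.18) = −10.8 m/s
|V_g| = √(u_g² + v_g²) = 20.1 m/s

20 m/s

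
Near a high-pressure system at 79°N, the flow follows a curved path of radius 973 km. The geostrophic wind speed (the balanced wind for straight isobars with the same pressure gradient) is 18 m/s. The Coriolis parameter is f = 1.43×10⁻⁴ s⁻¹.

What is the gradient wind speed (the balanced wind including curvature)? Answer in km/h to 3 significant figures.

76.5 km/h

Around a high, pressure-gradient force acts outward with centrifugal, so Coriolis balances both:
fV = (1/ρ)|∂P/∂n| + V²/R  →  V² − fR·V + fR·V_g = 0
With fR = 1.43×10⁻⁴ × 973×10³ m = 139 m/s:
V = [fR − √((fR)² − 4 fR V_g)]/2 = [139 − √(139² − 4×139×18)]/2 = 21.2 m/s
Supergeostrophic (V > V_g = 18 m/s), as expected around a high.
Converting: 21.2 m/s × 3.6 = 76.5 km/h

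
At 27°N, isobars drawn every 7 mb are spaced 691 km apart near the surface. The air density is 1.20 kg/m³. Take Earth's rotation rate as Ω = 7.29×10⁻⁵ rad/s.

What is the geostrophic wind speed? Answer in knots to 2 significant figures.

Coriolis parameter at 27°N:
f = 2Ω sin φ = 2 × 7.29×10⁻⁵ × sin 27° = 6.62×10⁻⁵ s⁻¹
Pressure gradient: |∂P/∂n| = 700 Pa / 691000 m = 1.01×10⁻³ Pa/m
Geostrophic balance (pressure-gradient force = Coriolis force):
V_g = (1/(fρ)) |∂P/∂n| = 1.01×10⁻³ / (6.62×10⁻⁵ × 1.20) = 12.8 m/s
Converting: 12.8 m/s × 1.944 = 25 knots

25 knots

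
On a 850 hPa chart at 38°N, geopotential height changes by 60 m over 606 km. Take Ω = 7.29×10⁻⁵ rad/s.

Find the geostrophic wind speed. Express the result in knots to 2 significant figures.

Coriolis parameter at 38°N:
f = 2Ω sin φ = 2 × 7.29×10⁻⁵ × sin 38° = 8.98×10⁻⁵ s⁻¹
Height gradient: |∂Z/∂n| = 60 m / 606000 m = 9.90×10⁻⁵
On a pressure surface, geostrophic balance gives V_g = (g/f)|∂Z/∂n|:
V_g = 9.81 × 9.90×10⁻⁵ / 8.98×10⁻⁵ = 10.8 m/s
Converting: 10.8 m/s × 1.944 = 21 knots

21 knots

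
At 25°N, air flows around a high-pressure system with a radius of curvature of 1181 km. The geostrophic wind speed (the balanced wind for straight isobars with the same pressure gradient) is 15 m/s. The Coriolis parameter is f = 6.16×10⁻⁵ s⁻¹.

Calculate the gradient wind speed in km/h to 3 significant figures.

76.1 km/h

Around a high, pressure-gradient force acts outward with centrifugal, so Coriolis balances both:
fV = (1/ρ)|∂P/∂n| + V²/R  →  V² − fR·V + fR·V_g = 0
With fR = 6.16×10⁻⁵ × 1181×10³ m = 72.7 m/s:
V = [fR − √((fR)² − 4 fR V_g)]/2 = [72.7 − √(72.7² − 4×72.7×15)]/2 = 21.1 m/s
Supergeostrophic (V > V_g = 15 m/s), as expected around a high.
Converting: 21.1 m/s × 3.6 = 76.1 km/h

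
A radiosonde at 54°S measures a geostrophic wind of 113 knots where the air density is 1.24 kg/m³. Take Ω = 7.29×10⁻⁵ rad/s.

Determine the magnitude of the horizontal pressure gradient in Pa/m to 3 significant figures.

Coriolis parameter at 54°S:
f = 2Ω sin φ = 2 × 7.29×10⁻⁵ × sin 54° = 1.18×10⁻⁴ s⁻¹
Wind speed in SI: 113 knots = 58.1 m/s
Geostrophic balance rearranged: |∂P/∂n| = f ρ V_g
|∂P/∂n| = 1.18×10⁻⁴ × 1.24 × 58.1 = 8.50×10⁻³ Pa/m

8.50×10⁻³ Pa/m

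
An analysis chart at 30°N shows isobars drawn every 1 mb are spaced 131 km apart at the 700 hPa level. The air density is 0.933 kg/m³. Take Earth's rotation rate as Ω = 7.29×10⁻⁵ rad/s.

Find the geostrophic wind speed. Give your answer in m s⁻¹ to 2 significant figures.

Coriolis parameter at 30°N:
f = 2Ω sin φ = 2 × 7.29×10⁻⁵ × sin 30° = 7.29×10⁻⁵ s⁻¹
Pressure gradient: |∂P/∂n| = 100 Pa / 131000 m = 7.63×10⁻⁴ Pa/m
Geostrophic balance (pressure-gradient force = Coriolis force):
V_g = (1/(fρ)) |∂P/∂n| = 7.63×10⁻⁴ / (7.29×10⁻⁵ × 0.933) = 11.2 m/s

11 m s⁻¹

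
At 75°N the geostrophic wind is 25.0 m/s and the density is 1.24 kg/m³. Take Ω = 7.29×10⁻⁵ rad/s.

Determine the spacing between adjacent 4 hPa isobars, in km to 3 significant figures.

Coriolis parameter at 75°N:
f = 2Ω sin φ = 2 × 7.29×10⁻⁵ × sin 75° = 1.41×10⁻⁴ s⁻¹
Geostrophic balance rearranged: |∂P/∂n| = f ρ V_g
|∂P/∂n| = 1.41×10⁻⁴ × 1.24 × 25.0 = 4.37×10⁻³ Pa/m
Isobar spacing: Δn = ΔP/|∂P/∂n| = 400 Pa / 4.37×10⁻³ Pa/m = 91621 m ≈ 91.6 km

91.6 km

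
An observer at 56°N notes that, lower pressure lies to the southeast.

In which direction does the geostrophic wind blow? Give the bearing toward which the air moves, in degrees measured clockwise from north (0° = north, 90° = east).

The pressure-gradient force points toward the southeast (bearing 135°).
Geostrophic balance: in the Northern Hemisphere the Coriolis force deflects motion to the right, so the geostrophic wind blows 90° to the right of the pressure-gradient force (low pressure on the left).
Rotating 135° by 90° clockwise gives 225° — the wind blows toward the southwest.

225°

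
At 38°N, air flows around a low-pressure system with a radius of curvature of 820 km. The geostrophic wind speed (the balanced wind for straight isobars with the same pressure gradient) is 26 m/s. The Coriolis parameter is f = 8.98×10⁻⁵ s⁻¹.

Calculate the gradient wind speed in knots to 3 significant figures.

39.6 knots

Around a low, centrifugal force acts outward with Coriolis, so pressure-gradient force balances both:
(1/ρ)|∂P/∂n| = fV + V²/R  →  V² + fR·V − fR·V_g = 0
With fR = 8.98×10⁻⁵ × 820×10³ m = 73.6 m/s:
V = [−fR + √((fR)² + 4 fR V_g)]/2 = [−73.6 + √(73.6² + 4×73.6×26)]/2 = 20.4 m/s
Subgeostrophic (V < V_g = 26 m/s), as expected around a low.
Converting: 20.4 m/s × 1.944 = 39.6 knots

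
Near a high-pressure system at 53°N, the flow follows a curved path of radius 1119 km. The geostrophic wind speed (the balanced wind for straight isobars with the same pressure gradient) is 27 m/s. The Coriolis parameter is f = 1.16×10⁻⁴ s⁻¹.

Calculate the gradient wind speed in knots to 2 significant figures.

Around a high, pressure-gradient force acts outward with centrifugal, so Coriolis balances both:
fV = (1/ρ)|∂P/∂n| + V²/R  →  V² − fR·V + fR·V_g = 0
With fR = 1.16×10⁻⁴ × 1119×10³ m = 130 m/s:
V = [fR − √((fR)² − 4 fR V_g)]/2 = [130 − √(130² − 4×130×27)]/2 = 38.3 m/s
Supergeostrophic (V > V_g = 27 m/s), as expected around a high.
Converting: 38.3 m/s × 1.944 = 74 knots

74 knots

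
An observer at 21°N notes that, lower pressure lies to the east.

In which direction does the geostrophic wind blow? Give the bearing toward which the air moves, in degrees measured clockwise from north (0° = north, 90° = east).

The pressure-gradient force points toward the east (bearing 090°).
Geostrophic balance: in the Northern Hemisphere the Coriolis force deflects motion to the right, so the geostrophic wind blows 90° to the right of the pressure-gradient force (low pressure on the left).
Rotating 090° by 90° clockwise gives 180° — the wind blows toward the south.

180°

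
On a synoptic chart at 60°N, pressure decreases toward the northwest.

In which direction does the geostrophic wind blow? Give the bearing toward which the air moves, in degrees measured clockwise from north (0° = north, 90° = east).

The pressure-gradient force points toward the northwest (bearing 315°).
Geostrophic balance: in the Northern Hemisphere the Coriolis force deflects motion to the right, so the geostrophic wind blows 90° to the right of the pressure-gradient force (low pressure on the left).
Rotating 315° by 90° clockwise gives 045° — the wind blows toward the northeast.

045°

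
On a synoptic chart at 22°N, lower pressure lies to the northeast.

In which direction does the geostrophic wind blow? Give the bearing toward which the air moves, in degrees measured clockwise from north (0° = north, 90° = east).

135°

The pressure-gradient force points toward the northeast (bearing 045°).
Geostrophic balance: in the Northern Hemisphere the Coriolis force deflects motion to the right, so the geostrophic wind blows 90° to the right of the pressure-gradient force (low pressure on the left).
Rotating 045° by 90° clockwise gives 135° — the wind blows toward the southeast.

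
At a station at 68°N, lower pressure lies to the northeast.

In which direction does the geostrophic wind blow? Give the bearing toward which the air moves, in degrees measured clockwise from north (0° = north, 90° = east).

135°

The pressure-gradient force points toward the northeast (bearing 045°).
Geostrophic balance: in the Northern Hemisphere the Coriolis force deflects motion to the right, so the geostrophic wind blows 90° to the right of the pressure-gradient force (low pressure on the left).
Rotating 045° by 90° clockwise gives 135° — the wind blows toward the southeast.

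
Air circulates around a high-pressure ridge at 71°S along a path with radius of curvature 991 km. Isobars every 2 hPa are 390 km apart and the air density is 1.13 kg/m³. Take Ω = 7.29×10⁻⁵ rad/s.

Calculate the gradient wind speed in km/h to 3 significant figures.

Coriolis parameter at 71°S:
f = 2Ω sin φ = 2 × 7.29×10⁻⁵ × sin 71° = 1.38×10⁻⁴ s⁻¹
Pressure gradient: |∂P/∂n| = 200 Pa / 390000 m = 5.13×10⁻⁴ Pa/m
Geostrophic speed: V_g = |∂P/∂n|/(fρ) = 5.13×10⁻⁴/(1.38×10⁻⁴ × 1.13) = 3.29 m/s
Around a high, pressure-gradient force acts outward with centrifugal, so Coriolis balances both:
fV = (1/ρ)|∂P/∂n| + V²/R  →  V² − fR·V + fR·V_g = 0
With fR = 1.38×10⁻⁴ × 991×10³ m = 137 m/s:
V = [fR − √((fR)² − 4 fR V_g)]/2 = [137 − √(137² − 4×137×3.29)]/2 = 3.38 m/s
Supergeostrophic (V > V_g = 3.29 m/s), as expected around a high.
Converting: 3.38 m/s × 3.6 = 12.2 km/h

12.2 km/h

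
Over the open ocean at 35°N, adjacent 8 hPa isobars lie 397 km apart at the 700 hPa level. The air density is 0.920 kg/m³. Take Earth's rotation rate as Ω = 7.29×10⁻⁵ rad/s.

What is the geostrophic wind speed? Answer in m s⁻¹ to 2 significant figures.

Coriolis parameter at 35°N:
f = 2Ω sin φ = 2 × 7.29×10⁻⁵ × sin 35° = 8.36×10⁻⁵ s⁻¹
Pressure gradient: |∂P/∂n| = 800 Pa / 397000 m = 2.02×10⁻³ Pa/m
Geostrophic balance (pressure-gradient force = Coriolis force):
V_g = (1/(fρ)) |∂P/∂n| = 2.02×10⁻³ / (8.36×10⁻⁵ × 0.920) = 26.2 m/s

26 m s⁻¹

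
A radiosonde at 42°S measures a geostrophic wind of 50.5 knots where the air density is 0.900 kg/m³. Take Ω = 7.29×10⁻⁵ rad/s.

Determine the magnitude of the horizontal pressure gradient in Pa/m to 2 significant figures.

Coriolis parameter at 42°S:
f = 2Ω sin φ = 2 × 7.29×10⁻⁵ × sin 42° = 9.76×10⁻⁵ s⁻¹
Wind speed in SI: 50.5 knots = 26.0 m/s
Geostrophic balance rearranged: |∂P/∂n| = f ρ V_g
|∂P/∂n| = 9.76×10⁻⁵ × 0.900 × 26.0 = 2.28×10⁻³ Pa/m

2.3×10⁻³ Pa/m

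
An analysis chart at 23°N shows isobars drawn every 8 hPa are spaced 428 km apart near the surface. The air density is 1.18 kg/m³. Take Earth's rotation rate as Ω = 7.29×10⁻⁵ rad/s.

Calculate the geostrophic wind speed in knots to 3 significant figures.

54.0 knots

Coriolis parameter at 23°N:
f = 2Ω sin φ = 2 × 7.29×10⁻⁵ × sin 23° = 5.70×10⁻⁵ s⁻¹
Pressure gradient: |∂P/∂n| = 800 Pa / 428000 m = 1.87×10⁻³ Pa/m
Geostrophic balance (pressure-gradient force = Coriolis force):
V_g = (1/(fρ)) |∂P/∂n| = 1.87×10⁻³ / (5.70×10⁻⁵ × 1.18) = 27.8 m/s
Converting: 27.8 m/s × 1.944 = 54.0 knots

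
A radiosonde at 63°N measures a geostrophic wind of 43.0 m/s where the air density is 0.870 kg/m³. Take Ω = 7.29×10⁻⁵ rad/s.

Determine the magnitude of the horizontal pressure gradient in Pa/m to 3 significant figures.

Coriolis parameter at 63°N:
f = 2Ω sin φ = 2 × 7.29×10⁻⁵ × sin 63° = 1.30×10⁻⁴ s⁻¹
Geostrophic balance rearranged: |∂P/∂n| = f ρ V_g
|∂P/∂n| = 1.30×10⁻⁴ × 0.870 × 43.0 = 4.86×10⁻³ Pa/m

4.86×10⁻³ Pa/m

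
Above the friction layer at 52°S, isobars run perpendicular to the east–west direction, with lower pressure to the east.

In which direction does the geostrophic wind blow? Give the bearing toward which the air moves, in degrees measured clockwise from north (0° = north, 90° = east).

The pressure-gradient force points toward the east (bearing 090°).
Geostrophic balance: in the Southern Hemisphere the Coriolis force deflects motion to the left, so the geostrophic wind blows 90° to the left of the pressure-gradient force (low pressure on the right).
Rotating 090° by 90° counterclockwise gives 000° — the wind blows toward the north.

000°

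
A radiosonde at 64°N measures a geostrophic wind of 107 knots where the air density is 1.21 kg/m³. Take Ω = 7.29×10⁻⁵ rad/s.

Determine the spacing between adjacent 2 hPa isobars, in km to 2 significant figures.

Coriolis parameter at 64°N:
f = 2Ω sin φ = 2 × 7.29×10⁻⁵ × sin 64° = 1.31×10⁻⁴ s⁻¹
Wind speed in SI: 107 knots = 55.0 m/s
Geostrophic balance rearranged: |∂P/∂n| = f ρ V_g
|∂P/∂n| = 1.31×10⁻⁴ × 1.21 × 55.0 = 8.73×10⁻³ Pa/m
Isobar spacing: Δn = ΔP/|∂P/∂n| = 200 Pa / 8.73×10⁻³ Pa/m = 22914 m ≈ 23 km

23 km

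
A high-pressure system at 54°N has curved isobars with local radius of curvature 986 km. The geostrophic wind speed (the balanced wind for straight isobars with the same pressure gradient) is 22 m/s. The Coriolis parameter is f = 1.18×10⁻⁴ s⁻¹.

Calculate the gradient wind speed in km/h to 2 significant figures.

Around a high, pressure-gradient force acts outward with centrifugal, so Coriolis balances both:
fV = (1/ρ)|∂P/∂n| + V²/R  →  V² − fR·V + fR·V_g = 0
With fR = 1.18×10⁻⁴ × 986×10³ m = 116 m/s:
V = [fR − √((fR)² − 4 fR V_g)]/2 = [116 − √(116² − 4×116×22)]/2 = 29.5 m/s
Supergeostrophic (V > V_g = 22 m/s), as expected around a high.
Converting: 29.5 m/s × 3.6 = 110 km/h

110 km/h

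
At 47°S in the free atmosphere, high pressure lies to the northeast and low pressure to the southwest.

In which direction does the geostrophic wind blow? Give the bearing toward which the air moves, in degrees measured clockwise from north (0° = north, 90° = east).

The pressure-gradient force points toward the southwest (bearing 225°).
Geostrophic balance: in the Southern Hemisphere the Coriolis force deflects motion to the left, so the geostrophic wind blows 90° to the left of the pressure-gradient force (low pressure on the right).
Rotating 225° by 90° counterclockwise gives 135° — the wind blows toward the southeast.

135°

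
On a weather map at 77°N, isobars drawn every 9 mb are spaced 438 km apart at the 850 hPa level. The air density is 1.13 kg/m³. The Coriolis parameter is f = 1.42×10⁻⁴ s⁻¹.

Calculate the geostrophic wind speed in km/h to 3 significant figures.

46.1 km/h

Pressure gradient: |∂P/∂n| = 900 Pa / 438000 m = 2.05×10⁻³ Pa/m
Geostrophic balance (pressure-gradient force = Coriolis force):
V_g = (1/(fρ)) |∂P/∂n| = 2.05×10⁻³ / (1.42×10⁻⁴ × 1.13) = 12.8 m/s
Converting: 12.8 m/s × 3.6 = 46.1 km/h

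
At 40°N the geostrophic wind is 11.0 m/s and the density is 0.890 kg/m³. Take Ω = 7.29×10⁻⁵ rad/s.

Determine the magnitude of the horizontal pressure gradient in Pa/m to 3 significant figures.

Coriolis parameter at 40°N:
f = 2Ω sin φ = 2 × 7.29×10⁻⁵ × sin 40° = 9.37×10⁻⁵ s⁻¹
Geostrophic balance rearranged: |∂P/∂n| = f ρ V_g
|∂P/∂n| = 9.37×10⁻⁵ × 0.890 × 11.0 = 9.18×10⁻⁴ Pa/m

9.18×10⁻⁴ Pa/m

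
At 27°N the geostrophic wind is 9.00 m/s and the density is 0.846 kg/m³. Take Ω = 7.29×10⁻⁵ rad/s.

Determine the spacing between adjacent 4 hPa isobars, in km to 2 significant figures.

Coriolis parameter at 27°N:
f = 2Ω sin φ = 2 × 7.29×10⁻⁵ × sin 27° = 6.62×10⁻⁵ s⁻¹
Geostrophic balance rearranged: |∂P/∂n| = f ρ V_g
|∂P/∂n| = 6.62×10⁻⁵ × 0.846 × 9.00 = 5.04×10⁻⁴ Pa/m
Isobar spacing: Δn = ΔP/|∂P/∂n| = 400 Pa / 5.04×10⁻⁴ Pa/m = 793675 m ≈ 790 km

790 km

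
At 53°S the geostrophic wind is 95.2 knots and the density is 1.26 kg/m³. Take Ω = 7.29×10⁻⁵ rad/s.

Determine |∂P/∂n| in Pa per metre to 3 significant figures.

Coriolis parameter at 53°S:
f = 2Ω sin φ = 2 × 7.29×10⁻⁵ × sin 53° = 1.16×10⁻⁴ s⁻¹
Wind speed in SI: 95.2 knots = 49.0 m/s
Geostrophic balance rearranged: |∂P/∂n| = f ρ V_g
|∂P/∂n| = 1.16×10⁻⁴ × 1.26 × 49.0 = 7.19×10⁻³ Pa/m

7.19×10⁻³ Pa/m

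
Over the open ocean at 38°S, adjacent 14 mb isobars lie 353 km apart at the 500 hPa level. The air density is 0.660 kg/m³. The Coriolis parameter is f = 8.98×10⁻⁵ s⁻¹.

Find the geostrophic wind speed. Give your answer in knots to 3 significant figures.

Pressure gradient: |∂P/∂n| = 1400 Pa / 353000 m = 3.97×10⁻³ Pa/m
Geostrophic balance (pressure-gradient force = Coriolis force):
V_g = (1/(fρ)) |∂P/∂n| = 3.97×10⁻³ / (8.98×10⁻⁵ × 0.660) = 66.9 m/s
Converting: 66.9 m/s × 1.944 = 130 knots

130 knots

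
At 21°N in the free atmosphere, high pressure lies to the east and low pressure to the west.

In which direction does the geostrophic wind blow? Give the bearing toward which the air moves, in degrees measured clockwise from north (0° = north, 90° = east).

The pressure-gradient force points toward the west (bearing 270°).
Geostrophic balance: in the Northern Hemisphere the Coriolis force deflects motion to the right, so the geostrophic wind blows 90° to the right of the pressure-gradient force (low pressure on the left).
Rotating 270° by 90° clockwise gives 000° — the wind blows toward the north.

000°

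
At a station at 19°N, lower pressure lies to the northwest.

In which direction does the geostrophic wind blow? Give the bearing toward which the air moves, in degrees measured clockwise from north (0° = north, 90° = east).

045°

The pressure-gradient force points toward the northwest (bearing 315°).
Geostrophic balance: in the Northern Hemisphere the Coriolis force deflects motion to the right, so the geostrophic wind blows 90° to the right of the pressure-gradient force (low pressure on the left).
Rotating 315° by 90° clockwise gives 045° — the wind blows toward the northeast.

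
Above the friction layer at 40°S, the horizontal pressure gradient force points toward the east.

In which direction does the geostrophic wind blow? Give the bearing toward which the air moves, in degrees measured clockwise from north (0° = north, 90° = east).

000°

The pressure-gradient force points toward the east (bearing 090°).
Geostrophic balance: in the Southern Hemisphere the Coriolis force deflects motion to the left, so the geostrophic wind blows 90° to the left of the pressure-gradient force (low pressure on the right).
Rotating 090° by 90° counterclockwise gives 000° — the wind blows toward the north.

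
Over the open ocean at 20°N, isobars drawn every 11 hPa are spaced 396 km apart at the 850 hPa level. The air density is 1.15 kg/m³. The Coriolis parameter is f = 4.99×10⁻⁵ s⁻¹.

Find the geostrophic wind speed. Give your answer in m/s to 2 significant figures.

Pressure gradient: |∂P/∂n| = 1100 Pa / 396000 m = 2.78×10⁻³ Pa/m
Geostrophic balance (pressure-gradient force = Coriolis force):
V_g = (1/(fρ)) |∂P/∂n| = 2.78×10⁻³ / (4.99×10⁻⁵ × 1.15) = 48.4 m/s

48 m/s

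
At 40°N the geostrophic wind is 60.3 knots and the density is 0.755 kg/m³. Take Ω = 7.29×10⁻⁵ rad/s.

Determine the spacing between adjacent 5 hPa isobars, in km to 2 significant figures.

Coriolis parameter at 40°N:
f = 2Ω sin φ = 2 × 7.29×10⁻⁵ × sin 40° = 9.37×10⁻⁵ s⁻¹
Wind speed in SI: 60.3 knots = 31.0 m/s
Geostrophic balance rearranged: |∂P/∂n| = f ρ V_g
|∂P/∂n| = 9.37×10⁻⁵ × 0.755 × 31.0 = 2.19×10⁻³ Pa/m
Isobar spacing: Δn = ΔP/|∂P/∂n| = 500 Pa / 2.19×10⁻³ Pa/m = 227794 m ≈ 230 km

230 km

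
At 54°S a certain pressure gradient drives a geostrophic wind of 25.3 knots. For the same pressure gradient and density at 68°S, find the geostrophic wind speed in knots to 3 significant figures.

22.1 knots

With the same pressure gradient and density, V_g ∝ 1/f ∝ 1/sin φ.
V₂ = V₁ · sin φ₁ / sin φ₂ = 25.3 × sin 54° / sin 68°
V₂ = 25.3 × 0.8090/0.9272 = 22.1 knots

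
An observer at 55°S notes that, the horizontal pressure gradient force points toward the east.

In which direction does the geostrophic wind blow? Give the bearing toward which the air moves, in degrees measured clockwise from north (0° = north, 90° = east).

The pressure-gradient force points toward the east (bearing 090°).
Geostrophic balance: in the Southern Hemisphere the Coriolis force deflects motion to the left, so the geostrophic wind blows 90° to the left of the pressure-gradient force (low pressure on the right).
Rotating 090° by 90° counterclockwise gives 000° — the wind blows toward the north.

000°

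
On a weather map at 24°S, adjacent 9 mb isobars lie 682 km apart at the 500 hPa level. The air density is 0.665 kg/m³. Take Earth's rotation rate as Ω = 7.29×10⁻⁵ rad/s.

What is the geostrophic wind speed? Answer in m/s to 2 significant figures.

Coriolis parameter at 24°S:
f = 2Ω sin φ = 2 × 7.29×10⁻⁵ × sin 24° = 5.93×10⁻⁵ s⁻¹
Pressure gradient: |∂P/∂n| = 900 Pa / 682000 m = 1.32×10⁻³ Pa/m
Geostrophic balance (pressure-gradient force = Coriolis force):
V_g = (1/(fρ)) |∂P/∂n| = 1.32×10⁻³ / (5.93×10⁻⁵ × 0.665) = 33.5 m/s

33 m/s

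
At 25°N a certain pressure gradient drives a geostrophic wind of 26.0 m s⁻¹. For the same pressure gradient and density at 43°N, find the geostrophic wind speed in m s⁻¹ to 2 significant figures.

16 m s⁻¹

With the same pressure gradient and density, V_g ∝ 1/f ∝ 1/sin φ.
V₂ = V₁ · sin φ₁ / sin φ₂ = 26.0 × sin 25° / sin 43°
V₂ = 26.0 × 0.4226/0.6820 = 16 m s⁻¹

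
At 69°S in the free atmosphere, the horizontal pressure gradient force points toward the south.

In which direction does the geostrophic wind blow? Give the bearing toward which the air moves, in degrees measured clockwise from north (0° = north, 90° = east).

The pressure-gradient force points toward the south (bearing 180°).
Geostrophic balance: in the Southern Hemisphere the Coriolis force deflects motion to the left, so the geostrophic wind blows 90° to the left of the pressure-gradient force (low pressure on the right).
Rotating 180° by 90° counterclockwise gives 090° — the wind blows toward the east.

090°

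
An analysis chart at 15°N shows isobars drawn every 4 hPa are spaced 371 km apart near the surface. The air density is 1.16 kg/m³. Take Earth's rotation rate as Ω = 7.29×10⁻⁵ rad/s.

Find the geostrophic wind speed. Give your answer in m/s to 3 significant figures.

Coriolis parameter at 15°N:
f = 2Ω sin φ = 2 × 7.29×10⁻⁵ × sin 15° = 3.77×10⁻⁵ s⁻¹
Pressure gradient: |∂P/∂n| = 400 Pa / 371000 m = 1.08×10⁻³ Pa/m
Geostrophic balance (pressure-gradient force = Coriolis force):
V_g = (1/(fρ)) |∂P/∂n| = 1.08×10⁻³ / (3.77×10⁻⁵ × 1.16) = 24.6 m/s

24.6 m/s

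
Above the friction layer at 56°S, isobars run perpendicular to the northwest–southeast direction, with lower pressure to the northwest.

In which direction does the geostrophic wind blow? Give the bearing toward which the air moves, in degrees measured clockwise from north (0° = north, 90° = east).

225°

The pressure-gradient force points toward the northwest (bearing 315°).
Geostrophic balance: in the Southern Hemisphere the Coriolis force deflects motion to the left, so the geostrophic wind blows 90° to the left of the pressure-gradient force (low pressure on the right).
Rotating 315° by 90° counterclockwise gives 225° — the wind blows toward the southwest.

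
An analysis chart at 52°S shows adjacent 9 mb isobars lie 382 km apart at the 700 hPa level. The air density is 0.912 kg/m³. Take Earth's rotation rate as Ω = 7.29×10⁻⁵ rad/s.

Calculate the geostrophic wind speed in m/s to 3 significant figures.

22.5 m/s

Coriolis parameter at 52°S:
f = 2Ω sin φ = 2 × 7.29×10⁻⁵ × sin 52° = 1.15×10⁻⁴ s⁻¹
Pressure gradient: |∂P/∂n| = 900 Pa / 382000 m = 2.36×10⁻³ Pa/m
Geostrophic balance (pressure-gradient force = Coriolis force):
V_g = (1/(fρ)) |∂P/∂n| = 2.36×10⁻³ / (1.15×10⁻⁴ × 0.912) = 22.5 m/s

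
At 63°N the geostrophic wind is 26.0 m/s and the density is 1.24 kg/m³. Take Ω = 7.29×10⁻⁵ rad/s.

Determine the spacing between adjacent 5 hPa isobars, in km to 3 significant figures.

119 km

Coriolis parameter at 63°N:
f = 2Ω sin φ = 2 × 7.29×10⁻⁵ × sin 63° = 1.30×10⁻⁴ s⁻¹
Geostrophic balance rearranged: |∂P/∂n| = f ρ V_g
|∂P/∂n| = 1.30×10⁻⁴ × 1.24 × 26.0 = 4.19×10⁻³ Pa/m
Isobar spacing: Δn = ΔP/|∂P/∂n| = 500 Pa / 4.19×10⁻³ Pa/m = 119381 m ≈ 119 km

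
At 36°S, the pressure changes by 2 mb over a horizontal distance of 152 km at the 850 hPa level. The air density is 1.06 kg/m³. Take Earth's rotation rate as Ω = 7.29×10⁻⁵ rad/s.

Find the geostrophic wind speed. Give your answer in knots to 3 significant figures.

28.2 knots

Coriolis parameter at 36°S:
f = 2Ω sin φ = 2 × 7.29×10⁻⁵ × sin 36° = 8.57×10⁻⁵ s⁻¹
Pressure gradient: |∂P/∂n| = 200 Pa / 152000 m = 1.32×10⁻³ Pa/m
Geostrophic balance (pressure-gradient force = Coriolis force):
V_g = (1/(fρ)) |∂P/∂n| = 1.32×10⁻³ / (8.57×10⁻⁵ × 1.06) = 14.5 m/s
Converting: 14.5 m/s × 1.944 = 28.2 knots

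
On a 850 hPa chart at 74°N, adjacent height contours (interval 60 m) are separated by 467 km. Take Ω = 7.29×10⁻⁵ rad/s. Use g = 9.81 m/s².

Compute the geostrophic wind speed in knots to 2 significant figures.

17 knots

Coriolis parameter at 74°N:
f = 2Ω sin φ = 2 × 7.29×10⁻⁵ × sin 74° = 1.40×10⁻⁴ s⁻¹
Height gradient: |∂Z/∂n| = 60 m / 467000 m = 1.28×10⁻⁴
On a pressure surface, geostrophic balance gives V_g = (g/f)|∂Z/∂n|:
V_g = 9.81 × 1.28×10⁻⁴ / 1.40×10⁻⁴ = 8.99 m/s
Converting: 8.99 m/s × 1.944 = 17 knots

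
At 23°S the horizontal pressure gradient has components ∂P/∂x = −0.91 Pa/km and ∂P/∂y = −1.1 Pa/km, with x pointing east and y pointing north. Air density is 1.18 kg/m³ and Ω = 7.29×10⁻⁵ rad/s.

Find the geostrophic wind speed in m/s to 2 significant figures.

21 m/s

Coriolis parameter at 23°S:
f = 2Ω sin φ = 2 × 7.29×10⁻⁵ × sin 23° = 5.70×10⁻⁵ s⁻¹
In the Southern Hemisphere f is negative: f = −5.70×10⁻⁵ s⁻¹.
Component geostrophic relations (x east, y north):
u_g = −(1/(fρ)) ∂P/∂y,  v_g = (1/(fρ)) ∂P/∂x
u_g = −(−1.1×10⁻³)/(−5.70×10⁻⁵ × 1.18) = −16.4 m/s;  v_g = (−0.91×10⁻³)/(−5.70×10⁻⁵ × 1.18) = 13.5 m/s
|V_g| = √(u_g² + v_g²) = 21.2 m/s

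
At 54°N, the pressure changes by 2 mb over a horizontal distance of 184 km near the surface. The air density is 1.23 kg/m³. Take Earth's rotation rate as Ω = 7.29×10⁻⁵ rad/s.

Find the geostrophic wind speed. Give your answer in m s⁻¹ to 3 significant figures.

7.49 m s⁻¹

Coriolis parameter at 54°N:
f = 2Ω sin φ = 2 × 7.29×10⁻⁵ × sin 54° = 1.18×10⁻⁴ s⁻¹
Pressure gradient: |∂P/∂n| = 200 Pa / 184000 m = 1.09×10⁻³ Pa/m
Geostrophic balance (pressure-gradient force = Coriolis force):
V_g = (1/(fρ)) |∂P/∂n| = 1.09×10⁻³ / (1.18×10⁻⁴ × 1.23) = 7.49 m/s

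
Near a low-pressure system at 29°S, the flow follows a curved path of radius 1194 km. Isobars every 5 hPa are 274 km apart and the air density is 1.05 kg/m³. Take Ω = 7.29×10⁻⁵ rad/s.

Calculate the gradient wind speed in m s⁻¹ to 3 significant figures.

19.9 m s⁻¹

Coriolis parameter at 29°S:
f = 2Ω sin φ = 2 × 7.29×10⁻⁵ × sin 29° = 7.07×10⁻⁵ s⁻¹
Pressure gradient: |∂P/∂n| = 500 Pa / 274000 m = 1.82×10⁻³ Pa/m
Geostrophic speed: V_g = |∂P/∂n|/(fρ) = 1.82×10⁻³/(7.07×10⁻⁵ × 1.05) = 24.6 m/s
Around a low, centrifugal force acts outward with Coriolis, so pressure-gradient force balances both:
(1/ρ)|∂P/∂n| = fV + V²/R  →  V² + fR·V − fR·V_g = 0
With fR = 7.07×10⁻⁵ × 1194×10³ m = 84.4 m/s:
V = [−fR + √((fR)² + 4 fR V_g)]/2 = [−84.4 + √(84.4² + 4×84.4×24.6)]/2 = 19.9 m/s
Subgeostrophic (V < V_g = 24.6 m/s), as expected around a low.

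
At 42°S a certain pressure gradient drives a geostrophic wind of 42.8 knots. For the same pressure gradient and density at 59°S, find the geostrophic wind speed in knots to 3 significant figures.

With the same pressure gradient and density, V_g ∝ 1/f ∝ 1/sin φ.
V₂ = V₁ · sin φ₁ / sin φ₂ = 42.8 × sin 42° / sin 59°
V₂ = 42.8 × 0.6691/0.8572 = 33.4 knots

33.4 knots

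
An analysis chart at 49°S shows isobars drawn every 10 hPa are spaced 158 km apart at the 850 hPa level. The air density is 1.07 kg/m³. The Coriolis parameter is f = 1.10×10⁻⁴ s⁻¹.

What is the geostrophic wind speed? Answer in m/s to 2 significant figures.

Pressure gradient: |∂P/∂n| = 1000 Pa / 158000 m = 6.33×10⁻³ Pa/m
Geostrophic balance (pressure-gradient force = Coriolis force):
V_g = (1/(fρ)) |∂P/∂n| = 6.33×10⁻³ / (1.10×10⁻⁴ × 1.07) = 53.8 m/s

54 m/s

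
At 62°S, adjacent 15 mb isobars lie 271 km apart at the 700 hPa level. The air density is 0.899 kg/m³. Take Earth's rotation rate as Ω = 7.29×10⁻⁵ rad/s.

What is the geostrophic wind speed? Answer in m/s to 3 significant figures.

Coriolis parameter at 62°S:
f = 2Ω sin φ = 2 × 7.29×10⁻⁵ × sin 62° = 1.29×10⁻⁴ s⁻¹
Pressure gradient: |∂P/∂n| = 1500 Pa / 271000 m = 5.54×10⁻³ Pa/m
Geostrophic balance (pressure-gradient force = Coriolis force):
V_g = (1/(fρ)) |∂P/∂n| = 5.54×10⁻³ / (1.29×10⁻⁴ × 0.899) = 47.8 m/s

47.8 m/s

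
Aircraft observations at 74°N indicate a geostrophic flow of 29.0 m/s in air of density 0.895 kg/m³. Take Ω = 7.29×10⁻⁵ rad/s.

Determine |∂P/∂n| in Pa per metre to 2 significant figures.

Coriolis parameter at 74°N:
f = 2Ω sin φ = 2 × 7.29×10⁻⁵ × sin 74° = 1.40×10⁻⁴ s⁻¹
Geostrophic balance rearranged: |∂P/∂n| = f ρ V_g
|∂P/∂n| = 1.40×10⁻⁴ × 0.895 × 29.0 = 3.64×10⁻³ Pa/m

3.6×10⁻³ Pa/m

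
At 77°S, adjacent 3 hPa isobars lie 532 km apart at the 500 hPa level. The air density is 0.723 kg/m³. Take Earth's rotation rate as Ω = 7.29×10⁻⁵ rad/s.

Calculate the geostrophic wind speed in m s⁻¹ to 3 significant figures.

5.49 m s⁻¹

Coriolis parameter at 77°S:
f = 2Ω sin φ = 2 × 7.29×10⁻⁵ × sin 77° = 1.42×10⁻⁴ s⁻¹
Pressure gradient: |∂P/∂n| = 300 Pa / 532000 m = 5.64×10⁻⁴ Pa/m
Geostrophic balance (pressure-gradient force = Coriolis force):
V_g = (1/(fρ)) |∂P/∂n| = 5.64×10⁻⁴ / (1.42×10⁻⁴ × 0.723) = 5.49 m/s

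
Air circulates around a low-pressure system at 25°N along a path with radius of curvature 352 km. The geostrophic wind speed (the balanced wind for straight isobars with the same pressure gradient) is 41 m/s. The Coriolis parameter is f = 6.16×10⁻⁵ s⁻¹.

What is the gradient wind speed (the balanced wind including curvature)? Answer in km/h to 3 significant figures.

Around a low, centrifugal force acts outward with Coriolis, so pressure-gradient force balances both:
(1/ρ)|∂P/∂n| = fV + V²/R  →  V² + fR·V − fR·V_g = 0
With fR = 6.16×10⁻⁵ × 352×10³ m = 21.7 m/s:
V = [−fR + √((fR)² + 4 fR V_g)]/2 = [−21.7 + √(21.7² + 4×21.7×41)]/2 = 20.9 m/s
Subgeostrophic (V < V_g = 41 m/s), as expected around a low.
Converting: 20.9 m/s × 3.6 = 75.2 km/h

75.2 km/h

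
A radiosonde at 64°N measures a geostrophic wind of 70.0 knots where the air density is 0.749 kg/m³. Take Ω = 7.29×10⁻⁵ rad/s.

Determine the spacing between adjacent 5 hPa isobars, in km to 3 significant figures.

Coriolis parameter at 64°N:
f = 2Ω sin φ = 2 × 7.29×10⁻⁵ × sin 64° = 1.31×10⁻⁴ s⁻¹
Wind speed in SI: 70.0 knots = 36.0 m/s
Geostrophic balance rearranged: |∂P/∂n| = f ρ V_g
|∂P/∂n| = 1.31×10⁻⁴ × 0.749 × 36.0 = 3.53×10⁻³ Pa/m
Isobar spacing: Δn = ΔP/|∂P/∂n| = 500 Pa / 3.53×10⁻³ Pa/m = 141460 m ≈ 141 km

141 km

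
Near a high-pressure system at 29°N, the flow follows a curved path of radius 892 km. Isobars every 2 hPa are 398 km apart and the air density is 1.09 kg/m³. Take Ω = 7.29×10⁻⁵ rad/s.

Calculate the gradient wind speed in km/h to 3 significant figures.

26.6 km/h

Coriolis parameter at 29°N:
f = 2Ω sin φ = 2 × 7.29×10⁻⁵ × sin 29° = 7.07×10⁻⁵ s⁻¹
Pressure gradient: |∂P/∂n| = 200 Pa / 398000 m = 5.03×10⁻⁴ Pa/m
Geostrophic speed: V_g = |∂P/∂n|/(fρ) = 5.03×10⁻⁴/(7.07×10⁻⁵ × 1.09) = 6.52 m/s
Around a high, pressure-gradient force acts outward with centrifugal, so Coriolis balances both:
fV = (1/ρ)|∂P/∂n| + V²/R  →  V² − fR·V + fR·V_g = 0
With fR = 7.07×10⁻⁵ × 892×10³ m = 63.1 m/s:
V = [fR − √((fR)² − 4 fR V_g)]/2 = [63.1 − √(63.1² − 4×63.1×6.52)]/2 = 7.39 m/s
Supergeostrophic (V > V_g = 6.52 m/s), as expected around a high.
Converting: 7.39 m/s × 3.6 = 26.6 km/h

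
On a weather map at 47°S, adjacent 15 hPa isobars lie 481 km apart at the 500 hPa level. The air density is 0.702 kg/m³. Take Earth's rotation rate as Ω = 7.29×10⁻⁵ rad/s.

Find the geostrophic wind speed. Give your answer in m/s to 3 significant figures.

41.7 m/s

Coriolis parameter at 47°S:
f = 2Ω sin φ = 2 × 7.29×10⁻⁵ × sin 47° = 1.07×10⁻⁴ s⁻¹
Pressure gradient: |∂P/∂n| = 1500 Pa / 481000 m = 3.12×10⁻³ Pa/m
Geostrophic balance (pressure-gradient force = Coriolis force):
V_g = (1/(fρ)) |∂P/∂n| = 3.12×10⁻³ / (1.07×10⁻⁴ × 0.702) = 41.7 m/s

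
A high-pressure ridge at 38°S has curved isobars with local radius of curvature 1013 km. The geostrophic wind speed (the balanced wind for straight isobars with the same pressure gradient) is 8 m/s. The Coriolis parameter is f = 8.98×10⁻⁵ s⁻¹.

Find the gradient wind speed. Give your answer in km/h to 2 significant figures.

Around a high, pressure-gradient force acts outward with centrifugal, so Coriolis balances both:
fV = (1/ρ)|∂P/∂n| + V²/R  →  V² − fR·V + fR·V_g = 0
With fR = 8.98×10⁻⁵ × 1013×10³ m = 91.0 m/s:
V = [fR − √((fR)² − 4 fR V_g)]/2 = [91.0 − √(91.0² − 4×91.0×8)]/2 = 8.86 m/s
Supergeostrophic (V > V_g = 8 m/s), as expected around a high.
Converting: 8.86 m/s × 3.6 = 32 km/h

32 km/h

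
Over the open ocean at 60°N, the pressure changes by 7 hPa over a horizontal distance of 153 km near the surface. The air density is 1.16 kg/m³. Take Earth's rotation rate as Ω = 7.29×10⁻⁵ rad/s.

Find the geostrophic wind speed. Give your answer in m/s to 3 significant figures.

31.2 m/s

Coriolis parameter at 60°N:
f = 2Ω sin φ = 2 × 7.29×10⁻⁵ × sin 60° = 1.26×10⁻⁴ s⁻¹
Pressure gradient: |∂P/∂n| = 700 Pa / 153000 m = 4.58×10⁻³ Pa/m
Geostrophic balance (pressure-gradient force = Coriolis force):
V_g = (1/(fρ)) |∂P/∂n| = 4.58×10⁻³ / (1.26×10⁻⁴ × 1.16) = 31.2 m/s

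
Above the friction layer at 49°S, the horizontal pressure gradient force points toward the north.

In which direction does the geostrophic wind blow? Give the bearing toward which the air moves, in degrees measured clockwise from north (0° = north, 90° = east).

The pressure-gradient force points toward the north (bearing 000°).
Geostrophic balance: in the Southern Hemisphere the Coriolis force deflects motion to the left, so the geostrophic wind blows 90° to the left of the pressure-gradient force (low pressure on the right).
Rotating 000° by 90° counterclockwise gives 270° — the wind blows toward the west.

270°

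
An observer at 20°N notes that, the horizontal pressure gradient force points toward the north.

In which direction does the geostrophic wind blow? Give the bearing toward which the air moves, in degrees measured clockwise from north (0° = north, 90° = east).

The pressure-gradient force points toward the north (bearing 000°).
Geostrophic balance: in the Northern Hemisphere the Coriolis force deflects motion to the right, so the geostrophic wind blows 90° to the right of the pressure-gradient force (low pressure on the left).
Rotating 000° by 90° clockwise gives 090° — the wind blows toward the east.

090°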